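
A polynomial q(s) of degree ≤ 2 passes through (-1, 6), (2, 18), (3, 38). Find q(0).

2

Write q(s) = as^2 + bs + c. Substituting each data point gives a linear system:
  a - b + c = 6
  4a + 2b + c = 18
  9a + 3b + c = 38
Solving the system yields a = 4, b = 0, c = 2.
So q(s) = 4s² + 2.
Then q(0) = 2.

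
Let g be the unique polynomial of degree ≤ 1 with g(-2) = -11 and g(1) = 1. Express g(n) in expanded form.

Write g(n) = an + b. Substituting each data point gives a linear system:
  -2a + b = -11
  a + b = 1
Solving the system yields a = 4, b = -3.
So g(n) = 4n - 3.
Check: g(1) = 1. ✓

g(n) = 4n - 3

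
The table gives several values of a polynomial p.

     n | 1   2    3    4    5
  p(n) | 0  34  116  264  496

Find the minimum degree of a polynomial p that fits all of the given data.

3

Forward differences of the values at n = 1, 2, 3, 4, 5:
  p  : 0  34  116  264  496
  Δ  : 34  82  148  232
  Δ^2: 48  66  84
  Δ^3: 18  18
  Δ^4: 0
The third differences are constant (18) and nonzero, while all higher differences vanish, so the minimal degree is 3.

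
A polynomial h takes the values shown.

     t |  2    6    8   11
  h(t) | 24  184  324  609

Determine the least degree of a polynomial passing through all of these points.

2

Divided differences on the nodes 2, 6, 8, 11:
  order 0: 24  184  324  609
  order 1: 40  70  95
  order 2: 5  5
  order 3: 0
The order-2 divided differences are all 5 (nonzero) and every higher order vanishes, so the data lies on a polynomial of degree exactly 2.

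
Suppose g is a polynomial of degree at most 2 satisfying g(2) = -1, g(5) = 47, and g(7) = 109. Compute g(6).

Write g(s) = as^2 + bs + c. Substituting each data point gives a linear system:
  4a + 2b + c = -1
  25a + 5b + c = 47
  49a + 7b + c = 109
Solving the system yields a = 3, b = -5, c = -3.
So g(s) = 3s^2 - 5s - 3.
Then g(6) = 75.

75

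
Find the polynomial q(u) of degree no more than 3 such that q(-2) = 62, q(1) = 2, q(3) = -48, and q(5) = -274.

Write q(u) = au^3 + bu^2 + cu + d. Substituting each data point gives a linear system:
  -8a + 4b - 2c + d = 62
  a + b + c + d = 2
  27a + 9b + 3c + d = -48
  125a + 25b + 5c + d = -274
Solving the system yields a = -3, b = 5, c = -6, d = 6.
So q(u) = -3u^3 + 5u^2 - 6u + 6.
Check: q(3) = -48. ✓

q(u) = -3u^3 + 5u^2 - 6u + 6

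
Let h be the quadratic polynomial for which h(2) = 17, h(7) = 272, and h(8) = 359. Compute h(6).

197

Using the Lagrange interpolation formula with nodes 2, 7, 8:
  L_0(n) = (n - 7)(n - 8) / 30
  L_1(n) = (n - 2)(n - 8) / -5
  L_2(n) = (n - 2)(n - 7) / 6
Then h(n) = 17·L_0(n) + 272·L_1(n) + 359·L_2(n).
Expanding and collecting terms gives h(n) = 6n^2 - 3n - 1.
Evaluating at n = 6: h(6) = 197.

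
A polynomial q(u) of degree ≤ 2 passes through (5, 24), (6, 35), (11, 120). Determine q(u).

Using the Lagrange interpolation formula with nodes 5, 6, 11:
  L_0(u) = (u - 6)(u - 11) / 6
  L_1(u) = (u - 5)(u - 11) / -5
  L_2(u) = (u - 5)(u - 6) / 30
Then q(u) = 24·L_0(u) + 35·L_1(u) + 120·L_2(u).
Expanding and collecting terms gives q(u) = u^2 - 1.
Check: q(5) = 24. ✓

q(u) = u^2 - 1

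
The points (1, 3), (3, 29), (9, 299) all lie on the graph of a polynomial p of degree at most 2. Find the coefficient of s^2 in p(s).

Write p(s) = as^2 + bs + c. Substituting each data point gives a linear system:
  a + b + c = 3
  9a + 3b + c = 29
  81a + 9b + c = 299
Solving the system yields a = 4, b = -3, c = 2.
So p(s) = 4s^2 - 3s + 2.
The leading coefficient is 4.

4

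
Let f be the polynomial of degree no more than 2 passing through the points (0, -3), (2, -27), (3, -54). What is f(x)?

Using the Lagrange interpolation formula with nodes 0, 2, 3:
  L_0(x) = (x - 2)(x - 3) / 6
  L_1(x) = x(x - 3) / -2
  L_2(x) = x(x - 2) / 3
Then f(x) = -3·L_0(x) - 27·L_1(x) - 54·L_2(x).
Expanding and collecting terms gives f(x) = -5x^2 - 2x - 3.
Check: f(2) = -27. ✓

f(x) = -5x^2 - 2x - 3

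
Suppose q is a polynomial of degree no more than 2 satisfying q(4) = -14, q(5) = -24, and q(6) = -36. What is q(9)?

-84

Using the Lagrange interpolation formula with nodes 4, 5, 6:
  L_0(n) = (n - 5)(n - 6) / 2
  L_1(n) = (n - 4)(n - 6) / -1
  L_2(n) = (n - 4)(n - 5) / 2
Then q(n) = -14·L_0(n) - 24·L_1(n) - 36·L_2(n).
Expanding and collecting terms gives q(n) = -n^2 - n + 6.
Evaluating at n = 9: q(9) = -84.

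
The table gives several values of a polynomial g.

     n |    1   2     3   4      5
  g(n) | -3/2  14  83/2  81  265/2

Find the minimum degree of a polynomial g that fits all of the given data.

Forward differences of the values at n = 1, 2, 3, 4, 5:
  g  : -3/2  14  83/2  81  265/2
  Δ  : 31/2  55/2  79/2  103/2
  Δ^2: 12  12  12
  Δ^3: 0  0
  Δ^4: 0
The second differences are constant (12) and nonzero, while all higher differences vanish, so the minimal degree is 2.

2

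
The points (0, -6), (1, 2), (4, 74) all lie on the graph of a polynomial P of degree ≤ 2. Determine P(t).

P(t) = 4t^2 + 4t - 6

Write P(t) = at^2 + bt + c. Substituting each data point gives a linear system:
  c = -6
  a + b + c = 2
  16a + 4b + c = 74
Solving the system yields a = 4, b = 4, c = -6.
So P(t) = 4t^2 + 4t - 6.
Check: P(0) = -6. ✓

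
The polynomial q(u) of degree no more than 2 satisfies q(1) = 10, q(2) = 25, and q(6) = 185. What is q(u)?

q(u) = 5u^2 + 5

Using the Lagrange interpolation formula with nodes 1, 2, 6:
  L_0(u) = (u - 2)(u - 6) / 5
  L_1(u) = (u - 1)(u - 6) / -4
  L_2(u) = (u - 1)(u - 2) / 20
Then q(u) = 10·L_0(u) + 25·L_1(u) + 185·L_2(u).
Expanding and collecting terms gives q(u) = 5u^2 + 5.
Check: q(6) = 185. ✓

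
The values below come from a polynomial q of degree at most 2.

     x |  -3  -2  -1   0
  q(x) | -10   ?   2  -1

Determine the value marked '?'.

-1

The 3 known points determine the degree-2 polynomial uniquely.
Write q(x) = ax^2 + bx + c. Substituting each data point gives a linear system:
  9a - 3b + c = -10
  a - b + c = 2
  c = -1
Solving the system yields a = -3, b = -6, c = -1.
So q(x) = -3x^2 - 6x - 1.
Then q(-2) = -1.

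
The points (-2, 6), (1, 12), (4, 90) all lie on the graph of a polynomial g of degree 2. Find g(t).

g(t) = 4t^2 + 6t + 2

Write g(t) = at^2 + bt + c. Substituting each data point gives a linear system:
  4a - 2b + c = 6
  a + b + c = 12
  16a + 4b + c = 90
Solving the system yields a = 4, b = 6, c = 2.
So g(t) = 4t^2 + 6t + 2.
Check: g(-2) = 6. ✓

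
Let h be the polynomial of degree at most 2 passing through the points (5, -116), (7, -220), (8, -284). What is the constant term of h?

4

Write h(s) = as^2 + bs + c. Substituting each data point gives a linear system:
  25a + 5b + c = -116
  49a + 7b + c = -220
  64a + 8b + c = -284
Solving the system yields a = -4, b = -4, c = 4.
So h(s) = -4s^2 - 4s + 4.
The constant term is 4.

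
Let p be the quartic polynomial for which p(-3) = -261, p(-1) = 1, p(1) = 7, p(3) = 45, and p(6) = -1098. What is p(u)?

Write p(u) = au^4 + bu^3 + cu^2 + du + e. Substituting each data point gives a linear system:
  81a - 27b + 9c - 3d + e = -261
  a - b + c - d + e = 1
  a + b + c + d + e = 7
  81a + 27b + 9c + 3d + e = 45
  1296a + 216b + 36c + 6d + e = -1098
Solving the system yields a = -2, b = 6, c = 6, d = -3, e = 0.
So p(u) = -2u⁴ + 6u³ + 6u² - 3u.
Check: p(3) = 45. ✓

p(u) = -2u^4 + 6u^3 + 6u^2 - 3u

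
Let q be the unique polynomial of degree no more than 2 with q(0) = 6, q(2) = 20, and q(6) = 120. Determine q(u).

Using the Lagrange interpolation formula with nodes 0, 2, 6:
  L_0(u) = (u - 2)(u - 6) / 12
  L_1(u) = u(u - 6) / -8
  L_2(u) = u(u - 2) / 24
Then q(u) = 6·L_0(u) + 20·L_1(u) + 120·L_2(u).
Expanding and collecting terms gives q(u) = 3u^2 + u + 6.
Check: q(6) = 120. ✓

q(u) = 3u^2 + u + 6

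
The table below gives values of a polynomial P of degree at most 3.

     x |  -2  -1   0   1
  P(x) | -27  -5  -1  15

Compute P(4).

435

Using the Lagrange interpolation formula with nodes -2, -1, 0, 1:
  L_0(x) = (x + 1)x(x - 1) / -6
  L_1(x) = (x + 2)x(x - 1) / 2
  L_2(x) = (x + 2)(x + 1)(x - 1) / -2
  L_3(x) = (x + 2)(x + 1)x / 6
Then P(x) = -27·L_0(x) - 5·L_1(x) - 1·L_2(x) + 15·L_3(x).
Expanding and collecting terms gives P(x) = 5x^3 + 6x^2 + 5x - 1.
Evaluating at x = 4: P(4) = 435.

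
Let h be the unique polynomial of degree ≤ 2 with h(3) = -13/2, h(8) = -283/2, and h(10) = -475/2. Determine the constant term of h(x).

5/2

Write h(x) = ax^2 + bx + c. Substituting each data point gives a linear system:
  9a + 3b + c = -13/2
  64a + 8b + c = -283/2
  100a + 10b + c = -475/2
Solving the system yields a = -3, b = 6, c = 5/2.
So h(x) = -3x² + 6x + 5/2.
The constant term is 5/2.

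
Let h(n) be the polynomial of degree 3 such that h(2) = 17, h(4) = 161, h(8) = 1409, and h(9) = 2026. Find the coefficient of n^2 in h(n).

Write h(n) = an^3 + bn^2 + cn + d. Substituting each data point gives a linear system:
  8a + 4b + 2c + d = 17
  64a + 16b + 4c + d = 161
  512a + 64b + 8c + d = 1409
  729a + 81b + 9c + d = 2026
Solving the system yields a = 3, b = -2, c = 0, d = 1.
So h(n) = 3n^3 - 2n^2 + 1.
The coefficient of n^2 is -2.

-2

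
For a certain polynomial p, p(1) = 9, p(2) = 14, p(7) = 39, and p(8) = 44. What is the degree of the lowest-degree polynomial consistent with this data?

1

Divided differences on the nodes 1, 2, 7, 8:
  order 0: 9  14  39  44
  order 1: 5  5  5
  order 2: 0  0
  order 3: 0
The order-1 divided differences are all 5 (nonzero) and every higher order vanishes, so the data lies on a polynomial of degree exactly 1.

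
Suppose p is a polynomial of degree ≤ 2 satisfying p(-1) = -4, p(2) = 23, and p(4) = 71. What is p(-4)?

Write p(n) = an^2 + bn + c. Substituting each data point gives a linear system:
  a - b + c = -4
  4a + 2b + c = 23
  16a + 4b + c = 71
Solving the system yields a = 3, b = 6, c = -1.
So p(n) = 3n^2 + 6n - 1.
Then p(-4) = 23.

23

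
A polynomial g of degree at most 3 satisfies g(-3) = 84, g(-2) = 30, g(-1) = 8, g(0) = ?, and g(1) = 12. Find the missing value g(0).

The 4 known points determine the degree-3 polynomial uniquely.
Write g(s) = as^3 + bs^2 + cs + d. Substituting each data point gives a linear system:
  -27a + 9b - 3c + d = 84
  -8a + 4b - 2c + d = 30
  -a + b - c + d = 8
  a + b + c + d = 12
Solving the system yields a = -2, b = 4, c = 4, d = 6.
So g(s) = -2s^3 + 4s^2 + 4s + 6.
Then g(0) = 6.

6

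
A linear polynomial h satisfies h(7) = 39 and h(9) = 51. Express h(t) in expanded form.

h(t) = 6t - 3

Write h(t) = at + b. Substituting each data point gives a linear system:
  7a + b = 39
  9a + b = 51
Solving the system yields a = 6, b = -3.
So h(t) = 6t - 3.
Check: h(7) = 39. ✓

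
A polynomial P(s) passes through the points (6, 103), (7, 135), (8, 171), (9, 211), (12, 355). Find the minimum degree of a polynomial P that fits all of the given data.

2

Divided differences on the nodes 6, 7, 8, 9, 12:
  order 0: 103  135  171  211  355
  order 1: 32  36  40  48
  order 2: 2  2  2
  order 3: 0  0
  order 4: 0
The order-2 divided differences are all 2 (nonzero) and every higher order vanishes, so the data lies on a polynomial of degree exactly 2.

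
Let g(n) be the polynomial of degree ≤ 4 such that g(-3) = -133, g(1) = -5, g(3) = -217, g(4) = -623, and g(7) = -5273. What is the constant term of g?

5

Write g(n) = an^4 + bn^3 + cn^2 + dn + e. Substituting each data point gives a linear system:
  81a - 27b + 9c - 3d + e = -133
  a + b + c + d + e = -5
  81a + 27b + 9c + 3d + e = -217
  256a + 64b + 16c + 4d + e = -623
  2401a + 343b + 49c + 7d + e = -5273
Solving the system yields a = -2, b = -1, c = -2, d = -5, e = 5.
So g(n) = -2n⁴ - n³ - 2n² - 5n + 5.
The constant term is 5.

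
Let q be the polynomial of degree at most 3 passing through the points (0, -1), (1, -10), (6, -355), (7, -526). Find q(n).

q(n) = -n^3 - 3n^2 - 5n - 1

Using the Lagrange interpolation formula with nodes 0, 1, 6, 7:
  L_0(n) = (n - 1)(n - 6)(n - 7) / -42
  L_1(n) = n(n - 6)(n - 7) / 30
  L_2(n) = n(n - 1)(n - 7) / -30
  L_3(n) = n(n - 1)(n - 6) / 42
Then q(n) = -1·L_0(n) - 10·L_1(n) - 355·L_2(n) - 526·L_3(n).
Expanding and collecting terms gives q(n) = -n^3 - 3n^2 - 5n - 1.
Check: q(7) = -526. ✓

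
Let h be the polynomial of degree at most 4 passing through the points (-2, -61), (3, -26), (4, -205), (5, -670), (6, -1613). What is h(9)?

-9950

Write h(t) = at^4 + bt^3 + ct^2 + dt + e. Substituting each data point gives a linear system:
  16a - 8b + 4c - 2d + e = -61
  81a + 27b + 9c + 3d + e = -26
  256a + 64b + 16c + 4d + e = -205
  625a + 125b + 25c + 5d + e = -670
  1296a + 216b + 36c + 6d + e = -1613
Solving the system yields a = -2, b = 4, c = 3, d = 2, e = -5.
So h(t) = -2t^4 + 4t^3 + 3t^2 + 2t - 5.
Then h(9) = -9950.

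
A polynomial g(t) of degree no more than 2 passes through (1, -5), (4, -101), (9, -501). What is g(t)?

Write g(t) = at^2 + bt + c. Substituting each data point gives a linear system:
  a + b + c = -5
  16a + 4b + c = -101
  81a + 9b + c = -501
Solving the system yields a = -6, b = -2, c = 3.
So g(t) = -6t^2 - 2t + 3.
Check: g(4) = -101. ✓

g(t) = -6t^2 - 2t + 3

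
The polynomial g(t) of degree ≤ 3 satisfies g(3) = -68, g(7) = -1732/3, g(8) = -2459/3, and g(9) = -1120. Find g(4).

Using the Lagrange interpolation formula with nodes 3, 7, 8, 9:
  L_0(t) = (t - 7)(t - 8)(t - 9) / -120
  L_1(t) = (t - 3)(t - 8)(t - 9) / 8
  L_2(t) = (t - 3)(t - 7)(t - 9) / -5
  L_3(t) = (t - 3)(t - 7)(t - 8) / 12
Then g(t) = -68·L_0(t) - 1732/3·L_1(t) - 2459/3·L_2(t) - 1120·L_3(t).
Expanding and collecting terms gives g(t) = -t^3 - 5t^2 + (5/3)t - 1.
Evaluating at t = 4: g(4) = -415/3.

-415/3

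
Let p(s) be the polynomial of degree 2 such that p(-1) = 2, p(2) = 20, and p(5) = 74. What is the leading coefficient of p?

2

Write p(s) = as^2 + bs + c. Substituting each data point gives a linear system:
  a - b + c = 2
  4a + 2b + c = 20
  25a + 5b + c = 74
Solving the system yields a = 2, b = 4, c = 4.
So p(s) = 2s² + 4s + 4.
The leading coefficient is 2.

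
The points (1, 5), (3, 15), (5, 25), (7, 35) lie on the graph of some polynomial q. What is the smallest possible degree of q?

1

Forward differences of the values at u = 1, 3, 5, 7:
  q  : 5  15  25  35
  Δ  : 10  10  10
  Δ^2: 0  0
  Δ^3: 0
The first differences are constant (10) and nonzero, while all higher differences vanish, so the minimal degree is 1.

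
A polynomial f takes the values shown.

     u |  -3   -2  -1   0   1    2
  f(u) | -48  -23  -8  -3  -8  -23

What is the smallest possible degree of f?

Forward differences of the values at u = -3, -2, -1, 0, 1, 2:
  f  : -48  -23  -8  -3  -8  -23
  Δ  : 25  15  5  -5  -15
  Δ^2: -10  -10  -10  -10
  Δ^3: 0  0  0
  Δ^4: 0  0
  Δ^5: 0
The second differences are constant (-10) and nonzero, while all higher differences vanish, so the minimal degree is 2.

2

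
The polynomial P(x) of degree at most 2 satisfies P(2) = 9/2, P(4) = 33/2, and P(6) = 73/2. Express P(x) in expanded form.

P(x) = x^2 + 1/2

Write P(x) = ax^2 + bx + c. Substituting each data point gives a linear system:
  4a + 2b + c = 9/2
  16a + 4b + c = 33/2
  36a + 6b + c = 73/2
Solving the system yields a = 1, b = 0, c = 1/2.
So P(x) = x^2 + 1/2.
Check: P(6) = 73/2. ✓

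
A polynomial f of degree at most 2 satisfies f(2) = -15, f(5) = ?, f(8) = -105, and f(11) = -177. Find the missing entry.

On equispaced nodes a degree-2 polynomial has vanishing third forward difference, so
  - f(2) + 3·f(5) - 3·f(8) + f(11) = 0.
Substituting the known values and solving for f(5):
  3·f(5) = -153
  f(5) = -51.

-51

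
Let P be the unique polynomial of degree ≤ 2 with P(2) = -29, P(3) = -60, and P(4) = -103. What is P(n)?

Using the Lagrange interpolation formula with nodes 2, 3, 4:
  L_0(n) = (n - 3)(n - 4) / 2
  L_1(n) = (n - 2)(n - 4) / -1
  L_2(n) = (n - 2)(n - 3) / 2
Then P(n) = -29·L_0(n) - 60·L_1(n) - 103·L_2(n).
Expanding and collecting terms gives P(n) = -6n² - n - 3.
Check: P(4) = -103. ✓

P(n) = -6n^2 - n - 3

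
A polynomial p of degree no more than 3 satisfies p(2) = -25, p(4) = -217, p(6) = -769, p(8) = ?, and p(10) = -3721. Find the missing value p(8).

-1873

The 4 known points determine the degree-3 polynomial uniquely.
Write p(t) = at^3 + bt^2 + ct + d. Substituting each data point gives a linear system:
  8a + 4b + 2c + d = -25
  64a + 16b + 4c + d = -217
  216a + 36b + 6c + d = -769
  1000a + 100b + 10c + d = -3721
Solving the system yields a = -4, b = 3, c = -2, d = -1.
So p(t) = -4t^3 + 3t^2 - 2t - 1.
Then p(8) = -1873.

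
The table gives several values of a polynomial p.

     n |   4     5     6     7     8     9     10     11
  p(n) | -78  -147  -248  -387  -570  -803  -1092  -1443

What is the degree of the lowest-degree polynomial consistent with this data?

Forward differences of the values at n = 4, 5, 6, 7, 8, 9, 10, 11:
  p  : -78  -147  -248  -387  -570  -803  -1092  -1443
  Δ  : -69  -101  -139  -183  -233  -289  -351
  Δ^2: -32  -38  -44  -50  -56  -62
  Δ^3: -6  -6  -6  -6  -6
  Δ^4: 0  0  0  0
  Δ^5: 0  0  0
  Δ^6: 0  0
  Δ^7: 0
The third differences are constant (-6) and nonzero, while all higher differences vanish, so the minimal degree is 3.

3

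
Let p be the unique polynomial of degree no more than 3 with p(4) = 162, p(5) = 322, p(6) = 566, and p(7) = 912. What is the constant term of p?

Write p(t) = at^3 + bt^2 + ct + d. Substituting each data point gives a linear system:
  64a + 16b + 4c + d = 162
  125a + 25b + 5c + d = 322
  216a + 36b + 6c + d = 566
  343a + 49b + 7c + d = 912
Solving the system yields a = 3, b = -3, c = 4, d = 2.
So p(t) = 3t^3 - 3t^2 + 4t + 2.
The constant term is 2.

2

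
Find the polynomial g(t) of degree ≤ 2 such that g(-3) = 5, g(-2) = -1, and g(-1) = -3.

g(t) = 2t^2 + 4t - 1

Write g(t) = at^2 + bt + c. Substituting each data point gives a linear system:
  9a - 3b + c = 5
  4a - 2b + c = -1
  a - b + c = -3
Solving the system yields a = 2, b = 4, c = -1.
So g(t) = 2t^2 + 4t - 1.
Check: g(-2) = -1. ✓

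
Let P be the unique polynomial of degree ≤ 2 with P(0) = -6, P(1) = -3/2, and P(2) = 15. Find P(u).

Using the Lagrange interpolation formula with nodes 0, 1, 2:
  L_0(u) = (u - 1)(u - 2) / 2
  L_1(u) = u(u - 2) / -1
  L_2(u) = u(u - 1) / 2
Then P(u) = -6·L_0(u) - 3/2·L_1(u) + 15·L_2(u).
Expanding and collecting terms gives P(u) = 6u² - (3/2)u - 6.
Check: P(1) = -3/2. ✓

P(u) = 6u^2 - (3/2)u - 6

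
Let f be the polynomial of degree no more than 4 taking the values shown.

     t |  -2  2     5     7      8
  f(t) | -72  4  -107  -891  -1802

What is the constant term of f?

-2

Write f(t) = at^4 + bt^3 + ct^2 + dt + e. Substituting each data point gives a linear system:
  16a - 8b + 4c - 2d + e = -72
  16a + 8b + 4c + 2d + e = 4
  625a + 125b + 25c + 5d + e = -107
  2401a + 343b + 49c + 7d + e = -891
  4096a + 512b + 64c + 8d + e = -1802
Solving the system yields a = -1, b = 5, c = -4, d = -1, e = -2.
So f(t) = -t^4 + 5t^3 - 4t^2 - t - 2.
The constant term is -2.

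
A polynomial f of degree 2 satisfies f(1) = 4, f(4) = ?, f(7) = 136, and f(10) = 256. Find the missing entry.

52

On equispaced nodes a degree-2 polynomial has vanishing third forward difference, so
  - f(1) + 3·f(4) - 3·f(7) + f(10) = 0.
Substituting the known values and solving for f(4):
  3·f(4) = 156
  f(4) = 52.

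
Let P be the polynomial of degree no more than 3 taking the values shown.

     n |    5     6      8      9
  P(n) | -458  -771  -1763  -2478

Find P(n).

Write P(n) = an^3 + bn^2 + cn + d. Substituting each data point gives a linear system:
  125a + 25b + 5c + d = -458
  216a + 36b + 6c + d = -771
  512a + 64b + 8c + d = -1763
  729a + 81b + 9c + d = -2478
Solving the system yields a = -3, b = -4, c = 4, d = -3.
So P(n) = -3n³ - 4n² + 4n - 3.
Check: P(9) = -2478. ✓

P(n) = -3n^3 - 4n^2 + 4n - 3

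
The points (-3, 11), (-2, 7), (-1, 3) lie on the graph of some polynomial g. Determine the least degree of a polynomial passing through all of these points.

1

Forward differences of the values at x = -3, -2, -1:
  g  : 11  7  3
  Δ  : -4  -4
  Δ^2: 0
The first differences are constant (-4) and nonzero, while all higher differences vanish, so the minimal degree is 1.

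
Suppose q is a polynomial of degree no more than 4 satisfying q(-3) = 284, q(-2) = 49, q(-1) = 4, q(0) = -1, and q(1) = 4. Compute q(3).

524

Forward differences of the values at x = -3, -2, -1, 0, 1:
  q  : 284  49  4  -1  4
  Δ  : -235  -45  -5  5
  Δ^2: 190  40  10
  Δ^3: -150  -30
  Δ^4: 120
The fourth differences are constant, confirming degree 4.
Interpolating (Newton forward form) and evaluating at x = 3 gives q(3) = 524.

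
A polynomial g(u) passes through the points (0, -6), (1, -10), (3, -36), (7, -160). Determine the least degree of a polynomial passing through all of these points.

Divided differences on the nodes 0, 1, 3, 7:
  order 0: -6  -10  -36  -160
  order 1: -4  -13  -31
  order 2: -3  -3
  order 3: 0
The order-2 divided differences are all -3 (nonzero) and every higher order vanishes, so the data lies on a polynomial of degree exactly 2.

2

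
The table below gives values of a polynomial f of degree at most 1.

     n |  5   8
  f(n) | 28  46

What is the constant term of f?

Write f(n) = an + b. Substituting each data point gives a linear system:
  5a + b = 28
  8a + b = 46
Solving the system yields a = 6, b = -2.
So f(n) = 6n - 2.
The constant term is -2.

-2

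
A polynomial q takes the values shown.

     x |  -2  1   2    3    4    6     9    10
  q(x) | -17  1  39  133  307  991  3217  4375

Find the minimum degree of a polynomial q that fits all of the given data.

3

Divided differences on the nodes -2, 1, 2, 3, 4, 6, 9, 10:
  order 0: -17  1  39  133  307  991  3217  4375
  order 1: 6  38  94  174  342  742  1158
  order 2: 8  28  40  56  80  104
  order 3: 4  4  4  4  4
  order 4: 0  0  0  0
  order 5: 0  0  0
  order 6: 0  0
  order 7: 0
The order-3 divided differences are all 4 (nonzero) and every higher order vanishes, so the data lies on a polynomial of degree exactly 3.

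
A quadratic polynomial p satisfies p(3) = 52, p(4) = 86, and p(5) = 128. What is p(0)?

-2

Using the Lagrange interpolation formula with nodes 3, 4, 5:
  L_0(t) = (t - 4)(t - 5) / 2
  L_1(t) = (t - 3)(t - 5) / -1
  L_2(t) = (t - 3)(t - 4) / 2
Then p(t) = 52·L_0(t) + 86·L_1(t) + 128·L_2(t).
Expanding and collecting terms gives p(t) = 4t² + 6t - 2.
Evaluating at t = 0: p(0) = -2.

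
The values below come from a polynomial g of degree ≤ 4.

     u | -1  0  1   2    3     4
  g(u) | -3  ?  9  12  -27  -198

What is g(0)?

6

On equispaced nodes a degree-4 polynomial has vanishing fifth forward difference, so
  - g(-1) + 5·g(0) - 10·g(1) + 10·g(2) - 5·g(3) + g(4) = 0.
Substituting the known values and solving for g(0):
  5·g(0) = 30
  g(0) = 6.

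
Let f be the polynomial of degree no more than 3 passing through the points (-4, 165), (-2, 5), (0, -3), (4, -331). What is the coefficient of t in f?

Write f(t) = at^3 + bt^2 + ct + d. Substituting each data point gives a linear system:
  -64a + 16b - 4c + d = 165
  -8a + 4b - 2c + d = 5
  d = -3
  64a + 16b + 4c + d = -331
Solving the system yields a = -4, b = -5, c = 2, d = -3.
So f(t) = -4t³ - 5t² + 2t - 3.
The coefficient of t is 2.

2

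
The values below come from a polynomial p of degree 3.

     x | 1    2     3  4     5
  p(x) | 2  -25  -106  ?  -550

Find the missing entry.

On equispaced nodes a degree-3 polynomial has vanishing fourth forward difference, so
  p(1) - 4·p(2) + 6·p(3) - 4·p(4) + p(5) = 0.
Substituting the known values and solving for p(4):
  -4·p(4) = 1084
  p(4) = -271.

-271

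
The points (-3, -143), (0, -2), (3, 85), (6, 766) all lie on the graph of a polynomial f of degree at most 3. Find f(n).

Write f(n) = an^3 + bn^2 + cn + d. Substituting each data point gives a linear system:
  -27a + 9b - 3c + d = -143
  d = -2
  27a + 9b + 3c + d = 85
  216a + 36b + 6c + d = 766
Solving the system yields a = 4, b = -3, c = 2, d = -2.
So f(n) = 4n³ - 3n² + 2n - 2.
Check: f(6) = 766. ✓

f(n) = 4n^3 - 3n^2 + 2n - 2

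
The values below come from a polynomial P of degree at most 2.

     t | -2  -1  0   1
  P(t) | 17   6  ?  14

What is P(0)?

On equispaced nodes a degree-2 polynomial has vanishing third forward difference, so
  - P(-2) + 3·P(-1) - 3·P(0) + P(1) = 0.
Substituting the known values and solving for P(0):
  -3·P(0) = -15
  P(0) = 5.

5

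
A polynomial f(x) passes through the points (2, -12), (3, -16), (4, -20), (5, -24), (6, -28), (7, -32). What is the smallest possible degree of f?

Forward differences of the values at x = 2, 3, 4, 5, 6, 7:
  f  : -12  -16  -20  -24  -28  -32
  Δ  : -4  -4  -4  -4  -4
  Δ^2: 0  0  0  0
  Δ^3: 0  0  0
  Δ^4: 0  0
  Δ^5: 0
The first differences are constant (-4) and nonzero, while all higher differences vanish, so the minimal degree is 1.

1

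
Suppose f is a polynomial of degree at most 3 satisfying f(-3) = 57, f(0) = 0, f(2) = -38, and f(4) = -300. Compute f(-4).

Using the Lagrange interpolation formula with nodes -3, 0, 2, 4:
  L_0(n) = n(n - 2)(n - 4) / -105
  L_1(n) = (n + 3)(n - 2)(n - 4) / 24
  L_2(n) = (n + 3)n(n - 4) / -20
  L_3(n) = (n + 3)n(n - 2) / 56
Then f(n) = 57·L_0(n) + 0·L_1(n) - 38·L_2(n) - 300·L_3(n).
Expanding and collecting terms gives f(n) = -4n³ - 4n² + 5n.
Evaluating at n = -4: f(-4) = 172.

172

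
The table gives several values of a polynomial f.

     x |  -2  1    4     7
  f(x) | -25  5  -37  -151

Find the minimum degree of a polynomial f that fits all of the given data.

2

Forward differences of the values at x = -2, 1, 4, 7:
  f  : -25  5  -37  -151
  Δ  : 30  -42  -114
  Δ^2: -72  -72
  Δ^3: 0
The second differences are constant (-72) and nonzero, while all higher differences vanish, so the minimal degree is 2.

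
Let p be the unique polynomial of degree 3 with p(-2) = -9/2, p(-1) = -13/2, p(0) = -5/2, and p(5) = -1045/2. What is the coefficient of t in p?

Write p(t) = at^3 + bt^2 + ct + d. Substituting each data point gives a linear system:
  -8a + 4b - 2c + d = -9/2
  -a + b - c + d = -13/2
  d = -5/2
  125a + 25b + 5c + d = -1045/2
Solving the system yields a = -3, b = -6, c = 1, d = -5/2.
So p(t) = -3t^3 - 6t^2 + t - 5/2.
The coefficient of t is 1.

1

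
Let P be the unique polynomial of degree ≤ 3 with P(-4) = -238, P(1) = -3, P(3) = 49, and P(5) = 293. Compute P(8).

1334

Write P(t) = at^3 + bt^2 + ct + d. Substituting each data point gives a linear system:
  -64a + 16b - 4c + d = -238
  a + b + c + d = -3
  27a + 9b + 3c + d = 49
  125a + 25b + 5c + d = 293
Solving the system yields a = 3, b = -3, c = -1, d = -2.
So P(t) = 3t^3 - 3t^2 - t - 2.
Then P(8) = 1334.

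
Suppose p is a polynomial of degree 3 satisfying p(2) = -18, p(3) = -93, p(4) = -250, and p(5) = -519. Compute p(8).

Forward differences of the values at t = 2, 3, 4, 5:
  p  : -18  -93  -250  -519
  Δ  : -75  -157  -269
  Δ^2: -82  -112
  Δ^3: -30
The third differences are constant, confirming degree 3.
Interpolating (Newton forward form) and evaluating at t = 8 gives p(8) = -2298.

-2298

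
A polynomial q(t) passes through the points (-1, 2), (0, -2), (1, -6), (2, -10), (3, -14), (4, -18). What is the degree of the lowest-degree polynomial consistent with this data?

1

Forward differences of the values at t = -1, 0, 1, 2, 3, 4:
  q  : 2  -2  -6  -10  -14  -18
  Δ  : -4  -4  -4  -4  -4
  Δ^2: 0  0  0  0
  Δ^3: 0  0  0
  Δ^4: 0  0
  Δ^5: 0
The first differences are constant (-4) and nonzero, while all higher differences vanish, so the minimal degree is 1.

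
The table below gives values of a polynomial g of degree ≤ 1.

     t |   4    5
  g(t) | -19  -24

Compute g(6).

Using the Lagrange interpolation formula with nodes 4, 5:
  L_0(t) = (t - 5) / -1
  L_1(t) = (t - 4) / 1
Then g(t) = -19·L_0(t) - 24·L_1(t).
Expanding and collecting terms gives g(t) = -5t + 1.
Evaluating at t = 6: g(6) = -29.

-29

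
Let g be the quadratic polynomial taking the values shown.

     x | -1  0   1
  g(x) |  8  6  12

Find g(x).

Write g(x) = ax^2 + bx + c. Substituting each data point gives a linear system:
  a - b + c = 8
  c = 6
  a + b + c = 12
Solving the system yields a = 4, b = 2, c = 6.
So g(x) = 4x² + 2x + 6.
Check: g(1) = 12. ✓

g(x) = 4x^2 + 2x + 6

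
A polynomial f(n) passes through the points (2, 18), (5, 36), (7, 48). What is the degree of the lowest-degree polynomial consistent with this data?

1

Divided differences on the nodes 2, 5, 7:
  order 0: 18  36  48
  order 1: 6  6
  order 2: 0
The order-1 divided differences are all 6 (nonzero) and every higher order vanishes, so the data lies on a polynomial of degree exactly 1.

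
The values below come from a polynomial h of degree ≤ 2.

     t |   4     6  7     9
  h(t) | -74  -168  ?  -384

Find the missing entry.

-230

The 3 known points determine the degree-2 polynomial uniquely.
Write h(t) = at^2 + bt + c. Substituting each data point gives a linear system:
  16a + 4b + c = -74
  36a + 6b + c = -168
  81a + 9b + c = -384
Solving the system yields a = -5, b = 3, c = -6.
So h(t) = -5t^2 + 3t - 6.
Then h(7) = -230.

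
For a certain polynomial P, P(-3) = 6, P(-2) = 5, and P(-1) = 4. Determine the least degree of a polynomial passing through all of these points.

Forward differences of the values at x = -3, -2, -1:
  P  : 6  5  4
  Δ  : -1  -1
  Δ^2: 0
The first differences are constant (-1) and nonzero, while all higher differences vanish, so the minimal degree is 1.

1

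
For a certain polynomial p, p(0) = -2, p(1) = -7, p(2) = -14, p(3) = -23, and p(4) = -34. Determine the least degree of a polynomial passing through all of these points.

Forward differences of the values at x = 0, 1, 2, 3, 4:
  p  : -2  -7  -14  -23  -34
  Δ  : -5  -7  -9  -11
  Δ^2: -2  -2  -2
  Δ^3: 0  0
  Δ^4: 0
The second differences are constant (-2) and nonzero, while all higher differences vanish, so the minimal degree is 2.

2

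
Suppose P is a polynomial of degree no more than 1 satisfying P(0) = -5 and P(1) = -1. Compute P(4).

Using the Lagrange interpolation formula with nodes 0, 1:
  L_0(t) = (t - 1) / -1
  L_1(t) = t / 1
Then P(t) = -5·L_0(t) - 1·L_1(t).
Expanding and collecting terms gives P(t) = 4t - 5.
Evaluating at t = 4: P(4) = 11.

11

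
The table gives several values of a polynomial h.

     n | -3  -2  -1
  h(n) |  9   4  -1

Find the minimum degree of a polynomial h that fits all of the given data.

1

Forward differences of the values at n = -3, -2, -1:
  h  : 9  4  -1
  Δ  : -5  -5
  Δ^2: 0
The first differences are constant (-5) and nonzero, while all higher differences vanish, so the minimal degree is 1.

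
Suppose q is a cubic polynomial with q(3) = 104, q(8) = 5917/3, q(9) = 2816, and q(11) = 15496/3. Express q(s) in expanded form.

Using the Lagrange interpolation formula with nodes 3, 8, 9, 11:
  L_0(s) = (s - 8)(s - 9)(s - 11) / -240
  L_1(s) = (s - 3)(s - 9)(s - 11) / 15
  L_2(s) = (s - 3)(s - 8)(s - 11) / -12
  L_3(s) = (s - 3)(s - 8)(s - 9) / 48
Then q(s) = 104·L_0(s) + 5917/3·L_1(s) + 2816·L_2(s) + 15496/3·L_3(s).
Expanding and collecting terms gives q(s) = 4s^3 - (5/3)s^2 + 4s - 1.
Check: q(9) = 2816. ✓

q(s) = 4s^3 - (5/3)s^2 + 4s - 1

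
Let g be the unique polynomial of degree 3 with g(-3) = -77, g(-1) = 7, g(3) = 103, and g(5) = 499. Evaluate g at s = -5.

-441

Using the Lagrange interpolation formula with nodes -3, -1, 3, 5:
  L_0(s) = (s + 1)(s - 3)(s - 5) / -96
  L_1(s) = (s + 3)(s - 3)(s - 5) / 48
  L_2(s) = (s + 3)(s + 1)(s - 5) / -48
  L_3(s) = (s + 3)(s + 1)(s - 3) / 96
Then g(s) = -77·L_0(s) + 7·L_1(s) + 103·L_2(s) + 499·L_3(s).
Expanding and collecting terms gives g(s) = 4s³ + s² - 6s + 4.
Evaluating at s = -5: g(-5) = -441.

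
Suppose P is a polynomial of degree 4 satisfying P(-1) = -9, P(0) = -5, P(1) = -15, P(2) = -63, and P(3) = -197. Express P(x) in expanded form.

P(x) = -x^4 - 2x^3 - 6x^2 - x - 5

Write P(x) = ax^4 + bx^3 + cx^2 + dx + e. Substituting each data point gives a linear system:
  a - b + c - d + e = -9
  e = -5
  a + b + c + d + e = -15
  16a + 8b + 4c + 2d + e = -63
  81a + 27b + 9c + 3d + e = -197
Solving the system yields a = -1, b = -2, c = -6, d = -1, e = -5.
So P(x) = -x⁴ - 2x³ - 6x² - x - 5.
Check: P(3) = -197. ✓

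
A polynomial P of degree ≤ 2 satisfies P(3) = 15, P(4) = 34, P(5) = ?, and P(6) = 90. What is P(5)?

On equispaced nodes a degree-2 polynomial has vanishing third forward difference, so
  - P(3) + 3·P(4) - 3·P(5) + P(6) = 0.
Substituting the known values and solving for P(5):
  -3·P(5) = -177
  P(5) = 59.

59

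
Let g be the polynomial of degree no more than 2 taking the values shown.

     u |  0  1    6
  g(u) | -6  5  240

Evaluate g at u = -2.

8

Using the Lagrange interpolation formula with nodes 0, 1, 6:
  L_0(u) = (u - 1)(u - 6) / 6
  L_1(u) = u(u - 6) / -5
  L_2(u) = u(u - 1) / 30
Then g(u) = -6·L_0(u) + 5·L_1(u) + 240·L_2(u).
Expanding and collecting terms gives g(u) = 6u² + 5u - 6.
Evaluating at u = -2: g(-2) = 8.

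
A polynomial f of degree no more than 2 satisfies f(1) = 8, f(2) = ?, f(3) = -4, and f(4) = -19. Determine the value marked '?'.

On equispaced nodes a degree-2 polynomial has vanishing third forward difference, so
  - f(1) + 3·f(2) - 3·f(3) + f(4) = 0.
Substituting the known values and solving for f(2):
  3·f(2) = 15
  f(2) = 5.

5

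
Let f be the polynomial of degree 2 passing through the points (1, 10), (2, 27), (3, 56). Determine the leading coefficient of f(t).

6

Write f(t) = at^2 + bt + c. Substituting each data point gives a linear system:
  a + b + c = 10
  4a + 2b + c = 27
  9a + 3b + c = 56
Solving the system yields a = 6, b = -1, c = 5.
So f(t) = 6t^2 - t + 5.
The leading coefficient is 6.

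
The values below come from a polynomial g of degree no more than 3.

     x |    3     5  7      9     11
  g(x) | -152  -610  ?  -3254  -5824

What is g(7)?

The 4 known points determine the degree-3 polynomial uniquely.
Write g(x) = ax^3 + bx^2 + cx + d. Substituting each data point gives a linear system:
  27a + 9b + 3c + d = -152
  125a + 25b + 5c + d = -610
  729a + 81b + 9c + d = -3254
  1331a + 121b + 11c + d = -5824
Solving the system yields a = -4, b = -4, c = -1, d = -5.
So g(x) = -4x³ - 4x² - x - 5.
Then g(7) = -1580.

-1580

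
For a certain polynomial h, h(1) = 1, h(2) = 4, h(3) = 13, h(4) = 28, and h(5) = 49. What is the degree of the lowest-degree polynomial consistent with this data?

2

Forward differences of the values at t = 1, 2, 3, 4, 5:
  h  : 1  4  13  28  49
  Δ  : 3  9  15  21
  Δ^2: 6  6  6
  Δ^3: 0  0
  Δ^4: 0
The second differences are constant (6) and nonzero, while all higher differences vanish, so the minimal degree is 2.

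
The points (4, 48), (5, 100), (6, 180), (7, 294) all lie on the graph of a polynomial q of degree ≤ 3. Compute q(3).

18

Forward differences of the values at n = 4, 5, 6, 7:
  q  : 48  100  180  294
  Δ  : 52  80  114
  Δ^2: 28  34
  Δ^3: 6
The third differences are constant, confirming degree 3.
Interpolating (Newton forward form) and evaluating at n = 3 gives q(3) = 18.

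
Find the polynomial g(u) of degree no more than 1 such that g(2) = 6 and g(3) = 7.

Write g(u) = au + b. Substituting each data point gives a linear system:
  2a + b = 6
  3a + b = 7
Solving the system yields a = 1, b = 4.
So g(u) = u + 4.
Check: g(3) = 7. ✓

g(u) = u + 4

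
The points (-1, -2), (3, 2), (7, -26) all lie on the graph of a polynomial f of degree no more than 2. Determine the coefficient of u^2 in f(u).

Write f(u) = au^2 + bu + c. Substituting each data point gives a linear system:
  a - b + c = -2
  9a + 3b + c = 2
  49a + 7b + c = -26
Solving the system yields a = -1, b = 3, c = 2.
So f(u) = -u^2 + 3u + 2.
The leading coefficient is -1.

-1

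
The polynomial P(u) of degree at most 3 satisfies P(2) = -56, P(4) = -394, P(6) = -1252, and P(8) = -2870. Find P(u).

Using the Lagrange interpolation formula with nodes 2, 4, 6, 8:
  L_0(u) = (u - 4)(u - 6)(u - 8) / -48
  L_1(u) = (u - 2)(u - 6)(u - 8) / 16
  L_2(u) = (u - 2)(u - 4)(u - 8) / -16
  L_3(u) = (u - 2)(u - 4)(u - 6) / 48
Then P(u) = -56·L_0(u) - 394·L_1(u) - 1252·L_2(u) - 2870·L_3(u).
Expanding and collecting terms gives P(u) = -5u³ - 5u² + u + 2.
Check: P(8) = -2870. ✓

P(u) = -5u^3 - 5u^2 + u + 2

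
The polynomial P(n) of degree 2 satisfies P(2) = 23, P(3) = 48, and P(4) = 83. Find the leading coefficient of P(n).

5

Write P(n) = an^2 + bn + c. Substituting each data point gives a linear system:
  4a + 2b + c = 23
  9a + 3b + c = 48
  16a + 4b + c = 83
Solving the system yields a = 5, b = 0, c = 3.
So P(n) = 5n² + 3.
The leading coefficient is 5.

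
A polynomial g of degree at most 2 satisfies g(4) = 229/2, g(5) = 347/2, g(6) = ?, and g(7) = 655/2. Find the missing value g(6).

489/2

On equispaced nodes a degree-2 polynomial has vanishing third forward difference, so
  - g(4) + 3·g(5) - 3·g(6) + g(7) = 0.
Substituting the known values and solving for g(6):
  -3·g(6) = -1467/2
  g(6) = 489/2.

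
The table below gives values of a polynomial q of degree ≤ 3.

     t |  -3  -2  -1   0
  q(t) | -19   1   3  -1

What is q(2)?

21

Forward differences of the values at t = -3, -2, -1, 0:
  q  : -19  1  3  -1
  Δ  : 20  2  -4
  Δ^2: -18  -6
  Δ^3: 12
The third differences are constant, confirming degree 3.
Interpolating (Newton forward form) and evaluating at t = 2 gives q(2) = 21.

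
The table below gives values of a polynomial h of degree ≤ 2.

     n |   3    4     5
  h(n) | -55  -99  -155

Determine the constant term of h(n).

Write h(n) = an^2 + bn + c. Substituting each data point gives a linear system:
  9a + 3b + c = -55
  16a + 4b + c = -99
  25a + 5b + c = -155
Solving the system yields a = -6, b = -2, c = 5.
So h(n) = -6n² - 2n + 5.
The constant term is 5.

5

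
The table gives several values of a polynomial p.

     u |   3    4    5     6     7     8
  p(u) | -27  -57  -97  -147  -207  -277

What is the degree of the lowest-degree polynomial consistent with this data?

Forward differences of the values at u = 3, 4, 5, 6, 7, 8:
  p  : -27  -57  -97  -147  -207  -277
  Δ  : -30  -40  -50  -60  -70
  Δ^2: -10  -10  -10  -10
  Δ^3: 0  0  0
  Δ^4: 0  0
  Δ^5: 0
The second differences are constant (-10) and nonzero, while all higher differences vanish, so the minimal degree is 2.

2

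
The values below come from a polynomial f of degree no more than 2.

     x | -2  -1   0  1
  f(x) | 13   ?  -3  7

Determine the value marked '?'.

-1

The 3 known points determine the degree-2 polynomial uniquely.
Write f(x) = ax^2 + bx + c. Substituting each data point gives a linear system:
  4a - 2b + c = 13
  c = -3
  a + b + c = 7
Solving the system yields a = 6, b = 4, c = -3.
So f(x) = 6x^2 + 4x - 3.
Then f(-1) = -1.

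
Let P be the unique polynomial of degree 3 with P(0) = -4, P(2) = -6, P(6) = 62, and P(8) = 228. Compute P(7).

Write P(x) = ax^3 + bx^2 + cx + d. Substituting each data point gives a linear system:
  d = -4
  8a + 4b + 2c + d = -6
  216a + 36b + 6c + d = 62
  512a + 64b + 8c + d = 228
Solving the system yields a = 1, b = -5, c = 5, d = -4.
So P(x) = x³ - 5x² + 5x - 4.
Then P(7) = 129.

129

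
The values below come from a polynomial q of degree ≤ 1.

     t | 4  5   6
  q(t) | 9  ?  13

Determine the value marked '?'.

11

On equispaced nodes a degree-1 polynomial has vanishing second forward difference, so
  q(4) - 2·q(5) + q(6) = 0.
Substituting the known values and solving for q(5):
  -2·q(5) = -22
  q(5) = 11.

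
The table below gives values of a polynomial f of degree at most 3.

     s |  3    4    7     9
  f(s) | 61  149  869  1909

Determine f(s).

f(s) = 3s^3 - 4s^2 + 5s + 1

Using the Lagrange interpolation formula with nodes 3, 4, 7, 9:
  L_0(s) = (s - 4)(s - 7)(s - 9) / -24
  L_1(s) = (s - 3)(s - 7)(s - 9) / 15
  L_2(s) = (s - 3)(s - 4)(s - 9) / -24
  L_3(s) = (s - 3)(s - 4)(s - 7) / 60
Then f(s) = 61·L_0(s) + 149·L_1(s) + 869·L_2(s) + 1909·L_3(s).
Expanding and collecting terms gives f(s) = 3s^3 - 4s^2 + 5s + 1.
Check: f(7) = 869. ✓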